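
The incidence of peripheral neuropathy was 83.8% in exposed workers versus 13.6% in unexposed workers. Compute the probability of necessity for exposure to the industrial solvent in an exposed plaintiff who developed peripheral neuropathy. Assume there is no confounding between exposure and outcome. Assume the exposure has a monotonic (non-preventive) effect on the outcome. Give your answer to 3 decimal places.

p₁ = 0.838, p₀ = 0.136.
Under exogeneity and monotonicity, PN = (p₁ − p₀) / p₁.
PN = (0.838 − 0.136) / 0.838 = 0.702 / 0.838 ≈ 0.8377

PN ≈ 0.838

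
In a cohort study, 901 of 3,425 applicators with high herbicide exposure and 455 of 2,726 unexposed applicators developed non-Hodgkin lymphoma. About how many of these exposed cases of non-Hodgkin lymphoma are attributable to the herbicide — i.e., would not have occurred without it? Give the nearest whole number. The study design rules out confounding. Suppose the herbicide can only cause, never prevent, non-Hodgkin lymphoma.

about 329 cases

p₁ = P(outcome | exposed) = 901/3425 = 0.26307
p₀ = P(outcome | unexposed) = 455/2726 = 0.16691
PN = (p₁ − p₀)/p₁ = (0.26307 − 0.16691) / 0.26307 ≈ 0.36552.
Attributable cases ≈ PN × (exposed cases) = 0.36552 × 901 ≈ 329.33.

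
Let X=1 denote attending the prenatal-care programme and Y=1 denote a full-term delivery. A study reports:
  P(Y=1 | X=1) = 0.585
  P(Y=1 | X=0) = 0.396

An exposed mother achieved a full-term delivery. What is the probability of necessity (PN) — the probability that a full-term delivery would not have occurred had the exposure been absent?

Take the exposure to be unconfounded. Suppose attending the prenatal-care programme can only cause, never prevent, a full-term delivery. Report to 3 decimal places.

PN ≈ 0.323

Let p₁ = 0.585, p₀ = 0.396.
Under exogeneity and monotonicity, PN = (p₁ − p₀) / p₁.
PN = (0.585 − 0.396) / 0.585 = 0.189 / 0.585 ≈ 0.3231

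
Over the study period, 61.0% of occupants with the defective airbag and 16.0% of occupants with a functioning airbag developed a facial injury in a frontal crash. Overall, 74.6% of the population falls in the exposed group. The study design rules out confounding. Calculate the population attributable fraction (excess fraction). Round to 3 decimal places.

p₁ = 0.61, p₀ = 0.16.
Overall risk P(Y=1) = π·p₁ + (1−π)·p₀ = 0.746×0.61 + 0.254×0.16 = 0.4957.
Under exogeneity, PAF = [P(Y=1) − p₀] / P(Y=1).
PAF = (0.4957 − 0.16) / 0.4957 ≈ 0.6772

PAF ≈ 0.677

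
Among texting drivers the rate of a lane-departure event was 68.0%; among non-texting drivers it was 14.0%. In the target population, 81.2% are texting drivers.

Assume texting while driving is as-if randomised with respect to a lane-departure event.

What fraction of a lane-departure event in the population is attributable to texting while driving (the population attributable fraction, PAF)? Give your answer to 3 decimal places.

p₁ = 0.68, p₀ = 0.14.
Overall risk P(Y=1) = π·p₁ + (1−π)·p₀ = 0.812×0.68 + 0.188×0.14 = 0.57848.
Under exogeneity, PAF = [P(Y=1) − p₀] / P(Y=1).
PAF = (0.57848 − 0.14) / 0.57848 ≈ 0.7580

PAF ≈ 0.758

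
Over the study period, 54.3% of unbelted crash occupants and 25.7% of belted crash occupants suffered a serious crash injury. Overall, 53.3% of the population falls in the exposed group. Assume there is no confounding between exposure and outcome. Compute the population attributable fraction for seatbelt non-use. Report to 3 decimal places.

PAF ≈ 0.372

p₁ = 0.543, p₀ = 0.257.
Overall risk P(Y=1) = π·p₁ + (1−π)·p₀ = 0.533×0.543 + 0.467×0.257 = 0.40944.
Under exogeneity, PAF = [P(Y=1) − p₀] / P(Y=1).
PAF = (0.40944 − 0.257) / 0.40944 ≈ 0.3723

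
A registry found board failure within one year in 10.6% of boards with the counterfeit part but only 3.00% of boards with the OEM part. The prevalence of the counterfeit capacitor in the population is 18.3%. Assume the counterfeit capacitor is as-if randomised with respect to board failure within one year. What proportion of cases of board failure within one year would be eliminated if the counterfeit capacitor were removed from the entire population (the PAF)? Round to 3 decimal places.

PAF ≈ 0.317

p₁ = 0.106, p₀ = 0.03.
Overall risk P(Y=1) = π·p₁ + (1−π)·p₀ = 0.183×0.106 + 0.817×0.03 = 0.043908.
Under exogeneity, PAF = [P(Y=1) − p₀] / P(Y=1).
PAF = (0.043908 − 0.03) / 0.043908 ≈ 0.3168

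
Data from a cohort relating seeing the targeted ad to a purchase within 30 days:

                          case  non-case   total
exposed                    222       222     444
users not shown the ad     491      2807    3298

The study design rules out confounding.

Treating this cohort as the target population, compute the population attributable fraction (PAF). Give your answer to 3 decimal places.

p₁ = P(outcome | exposed) = 222/444 = 0.5
p₀ = P(outcome | unexposed) = 491/3298 = 0.14888
Exposure prevalence π = 444/3742 = 0.11865; overall risk P(Y=1) = 0.19054.
Under exogeneity, PAF = [P(Y=1) − p₀]/P(Y=1).
PAF = (0.19054 − 0.14888) / 0.19054 ≈ 0.2187

PAF ≈ 0.219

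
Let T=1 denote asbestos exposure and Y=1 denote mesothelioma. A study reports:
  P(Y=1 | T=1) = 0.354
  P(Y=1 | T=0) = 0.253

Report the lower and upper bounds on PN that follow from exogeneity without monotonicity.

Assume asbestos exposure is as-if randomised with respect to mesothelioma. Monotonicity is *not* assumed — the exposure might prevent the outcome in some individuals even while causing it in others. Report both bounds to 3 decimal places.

0.285 ≤ PN ≤ 1.000

Let p₁ = 0.354, p₀ = 0.253.
Under exogeneity alone the bounds on PN are max{0,(p₁−p₀)/p₁} ≤ PN ≤ min{1,(1−p₀)/p₁}.
  lower = (p₁ − p₀)/p₁ = 0.101 / 0.354 ≈ 0.2853
  upper = min{1, (1 − p₀)/p₁} = 0.747 / 0.354 ≈ 2.1102 → capped at 1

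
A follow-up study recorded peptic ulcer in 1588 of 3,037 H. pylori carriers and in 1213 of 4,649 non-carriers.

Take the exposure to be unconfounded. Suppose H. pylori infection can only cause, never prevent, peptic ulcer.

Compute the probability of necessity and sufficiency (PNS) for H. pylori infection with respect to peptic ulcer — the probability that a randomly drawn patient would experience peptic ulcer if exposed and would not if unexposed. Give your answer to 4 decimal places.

PNS ≈ 0.2620

p₁ = P(outcome | exposed) = 1588/3037 = 0.52288
p₀ = P(outcome | unexposed) = 1213/4649 = 0.26092
Under exogeneity and monotonicity, PNS = p₁ − p₀.
PNS = 0.52288 − 0.26092 = 0.26197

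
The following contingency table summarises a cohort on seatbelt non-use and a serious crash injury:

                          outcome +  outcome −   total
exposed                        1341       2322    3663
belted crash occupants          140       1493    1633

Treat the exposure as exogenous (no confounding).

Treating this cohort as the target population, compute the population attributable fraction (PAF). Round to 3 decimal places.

p₁ = P(outcome | exposed) = 1341/3663 = 0.36609
p₀ = P(outcome | unexposed) = 140/1633 = 0.085732
Exposure prevalence π = 3663/5296 = 0.69165; overall risk P(Y=1) = 0.27965.
Under exogeneity, PAF = [P(Y=1) − p₀]/P(Y=1).
PAF = (0.27965 − 0.085732) / 0.27965 ≈ 0.6934

PAF ≈ 0.693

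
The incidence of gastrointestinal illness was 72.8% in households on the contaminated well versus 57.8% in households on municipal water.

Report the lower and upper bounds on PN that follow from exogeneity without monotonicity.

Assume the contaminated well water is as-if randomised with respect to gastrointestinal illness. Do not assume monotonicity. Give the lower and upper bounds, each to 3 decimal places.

0.206 ≤ PN ≤ 0.580

p₁ = 0.728, p₀ = 0.578.
Under exogeneity alone the bounds on PN are max{0,(p₁−p₀)/p₁} ≤ PN ≤ min{1,(1−p₀)/p₁}.
  lower = (p₁ − p₀)/p₁ = 0.15 / 0.728 ≈ 0.2060
  upper = min{1, (1 − p₀)/p₁} = 0.422 / 0.728 ≈ 0.5797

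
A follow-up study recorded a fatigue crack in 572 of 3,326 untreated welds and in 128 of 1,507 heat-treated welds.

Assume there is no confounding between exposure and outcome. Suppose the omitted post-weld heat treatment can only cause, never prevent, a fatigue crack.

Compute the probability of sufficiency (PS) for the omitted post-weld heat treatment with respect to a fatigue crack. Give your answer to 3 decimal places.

PS ≈ 0.095

p₁ = P(outcome | exposed) = 572/3326 = 0.17198
p₀ = P(outcome | unexposed) = 128/1507 = 0.084937
Under exogeneity and monotonicity, PS = (p₁ − p₀) / (1 − p₀).
PS = (0.17198 − 0.084937) / (1 − 0.084937) = 0.087041 / 0.91506 ≈ 0.0951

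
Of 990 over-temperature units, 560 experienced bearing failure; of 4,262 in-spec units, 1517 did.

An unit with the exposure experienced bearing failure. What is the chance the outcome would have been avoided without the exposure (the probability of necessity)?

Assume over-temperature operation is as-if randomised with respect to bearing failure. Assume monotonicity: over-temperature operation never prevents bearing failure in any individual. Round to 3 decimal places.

PN ≈ 0.371

p₁ = P(outcome | exposed) = 560/990 = 0.56566
p₀ = P(outcome | unexposed) = 1517/4262 = 0.35594
Under exogeneity and monotonicity, PN = (p₁ − p₀) / p₁.
PN = (0.56566 − 0.35594) / 0.56566 = 0.20972 / 0.56566 ≈ 0.3708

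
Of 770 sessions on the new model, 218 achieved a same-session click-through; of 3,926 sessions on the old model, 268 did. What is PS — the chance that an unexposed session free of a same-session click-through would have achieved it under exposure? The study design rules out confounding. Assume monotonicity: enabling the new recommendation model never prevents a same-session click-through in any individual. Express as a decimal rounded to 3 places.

PS ≈ 0.231

p₁ = P(outcome | exposed) = 218/770 = 0.28312
p₀ = P(outcome | unexposed) = 268/3926 = 0.068263
Under exogeneity and monotonicity, PS = (p₁ − p₀) / (1 − p₀).
PS = (0.28312 − 0.068263) / (1 − 0.068263) = 0.21485 / 0.93174 ≈ 0.2306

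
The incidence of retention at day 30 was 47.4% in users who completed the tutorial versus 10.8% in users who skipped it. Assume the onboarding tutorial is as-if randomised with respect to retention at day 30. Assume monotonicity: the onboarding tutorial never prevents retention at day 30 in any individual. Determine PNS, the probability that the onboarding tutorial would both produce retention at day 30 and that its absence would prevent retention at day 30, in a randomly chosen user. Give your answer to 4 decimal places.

PNS ≈ 0.3660

p₁ = 0.474, p₀ = 0.108.
Under exogeneity and monotonicity, PNS = p₁ − p₀.
PNS = 0.474 − 0.108 = 0.366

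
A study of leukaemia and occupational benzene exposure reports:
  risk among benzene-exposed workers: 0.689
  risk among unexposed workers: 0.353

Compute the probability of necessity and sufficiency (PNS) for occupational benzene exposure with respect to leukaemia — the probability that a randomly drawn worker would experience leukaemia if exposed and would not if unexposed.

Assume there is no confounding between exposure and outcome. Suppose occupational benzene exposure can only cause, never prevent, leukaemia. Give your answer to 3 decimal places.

PNS ≈ 0.336

Let p₁ = 0.689, p₀ = 0.353.
Under exogeneity and monotonicity, PNS = p₁ − p₀.
PNS = 0.689 − 0.353 = 0.336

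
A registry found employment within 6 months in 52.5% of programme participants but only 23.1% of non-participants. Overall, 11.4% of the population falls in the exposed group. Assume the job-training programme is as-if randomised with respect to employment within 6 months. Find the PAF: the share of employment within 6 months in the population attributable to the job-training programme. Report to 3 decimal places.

p₁ = 0.525, p₀ = 0.231.
Overall risk P(Y=1) = π·p₁ + (1−π)·p₀ = 0.114×0.525 + 0.886×0.231 = 0.26452.
Under exogeneity, PAF = [P(Y=1) − p₀] / P(Y=1).
PAF = (0.26452 − 0.231) / 0.26452 ≈ 0.1267

PAF ≈ 0.127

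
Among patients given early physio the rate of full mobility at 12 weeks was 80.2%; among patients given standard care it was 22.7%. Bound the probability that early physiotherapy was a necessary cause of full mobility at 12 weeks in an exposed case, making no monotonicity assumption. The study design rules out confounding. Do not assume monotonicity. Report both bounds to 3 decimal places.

0.717 ≤ PN ≤ 0.964

p₁ = 0.802, p₀ = 0.227.
Under exogeneity alone the bounds on PN are max{0,(p₁−p₀)/p₁} ≤ PN ≤ min{1,(1−p₀)/p₁}.
  lower = (p₁ − p₀)/p₁ = 0.575 / 0.802 ≈ 0.7170
  upper = min{1, (1 − p₀)/p₁} = 0.773 / 0.802 ≈ 0.9638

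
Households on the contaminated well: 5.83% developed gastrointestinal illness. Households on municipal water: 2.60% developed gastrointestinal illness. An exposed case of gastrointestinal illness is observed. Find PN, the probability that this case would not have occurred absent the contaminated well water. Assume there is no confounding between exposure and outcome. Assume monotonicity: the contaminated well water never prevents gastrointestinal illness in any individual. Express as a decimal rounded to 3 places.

PN ≈ 0.554

p₁ = 0.0583, p₀ = 0.026.
Under exogeneity and monotonicity, PN = (p₁ − p₀) / p₁.
PN = (0.0583 − 0.026) / 0.0583 = 0.0323 / 0.0583 ≈ 0.5540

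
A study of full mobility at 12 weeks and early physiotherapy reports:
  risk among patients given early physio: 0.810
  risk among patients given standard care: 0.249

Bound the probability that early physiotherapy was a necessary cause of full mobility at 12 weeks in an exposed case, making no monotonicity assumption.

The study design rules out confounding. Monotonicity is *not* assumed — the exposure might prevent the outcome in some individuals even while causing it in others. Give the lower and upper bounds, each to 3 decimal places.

Let p₁ = 0.81, p₀ = 0.249.
Under exogeneity alone the bounds on PN are max{0,(p₁−p₀)/p₁} ≤ PN ≤ min{1,(1−p₀)/p₁}.
  lower = (p₁ − p₀)/p₁ = 0.561 / 0.81 ≈ 0.6926
  upper = min{1, (1 − p₀)/p₁} = 0.751 / 0.81 ≈ 0.9272

0.693 ≤ PN ≤ 0.927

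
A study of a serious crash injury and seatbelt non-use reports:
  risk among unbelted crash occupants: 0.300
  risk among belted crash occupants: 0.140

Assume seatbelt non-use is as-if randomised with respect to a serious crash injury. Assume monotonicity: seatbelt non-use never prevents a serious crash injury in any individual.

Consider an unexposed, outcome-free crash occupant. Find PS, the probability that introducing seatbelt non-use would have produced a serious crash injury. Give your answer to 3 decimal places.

PS ≈ 0.186

Let p₁ = 0.3, p₀ = 0.14.
Under exogeneity and monotonicity, PS = (p₁ − p₀) / (1 − p₀).
PS = (0.3 − 0.14) / (1 − 0.14) = 0.16 / 0.86 ≈ 0.1860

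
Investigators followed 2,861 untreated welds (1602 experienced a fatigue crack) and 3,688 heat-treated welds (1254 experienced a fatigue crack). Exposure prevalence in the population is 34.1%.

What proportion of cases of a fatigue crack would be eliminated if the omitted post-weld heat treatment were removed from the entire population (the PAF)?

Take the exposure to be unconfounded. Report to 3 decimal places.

PAF ≈ 0.181

p₁ = P(outcome | exposed) = 1602/2861 = 0.55994
p₀ = P(outcome | unexposed) = 1254/3688 = 0.34002
Overall risk P(Y=1) = π·p₁ + (1−π)·p₀ = 0.341×0.55994 + 0.659×0.34002 = 0.41502.
Under exogeneity, PAF = [P(Y=1) − p₀] / P(Y=1).
PAF = (0.41502 − 0.34002) / 0.41502 ≈ 0.1807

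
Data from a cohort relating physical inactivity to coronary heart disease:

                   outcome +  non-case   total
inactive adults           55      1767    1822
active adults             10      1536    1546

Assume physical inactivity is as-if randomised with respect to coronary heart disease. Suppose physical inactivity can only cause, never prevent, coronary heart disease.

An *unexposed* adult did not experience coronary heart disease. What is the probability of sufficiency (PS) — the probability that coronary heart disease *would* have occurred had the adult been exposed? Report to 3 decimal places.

PS ≈ 0.024

p₁ = P(outcome | exposed) = 55/1822 = 0.030187
p₀ = P(outcome | unexposed) = 10/1546 = 0.0064683
Under exogeneity and monotonicity, PS = (p₁ − p₀) / (1 − p₀).
PS = (0.030187 − 0.0064683) / (1 − 0.0064683) = 0.023718 / 0.99353 ≈ 0.0239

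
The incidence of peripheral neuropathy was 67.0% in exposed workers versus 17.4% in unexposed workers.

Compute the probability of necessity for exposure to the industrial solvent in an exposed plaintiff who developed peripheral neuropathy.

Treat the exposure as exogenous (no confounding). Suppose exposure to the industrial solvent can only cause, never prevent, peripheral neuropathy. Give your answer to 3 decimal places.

p₁ = 0.67, p₀ = 0.174.
Under exogeneity and monotonicity, PN = (p₁ − p₀) / p₁.
PN = (0.67 − 0.174) / 0.67 = 0.496 / 0.67 ≈ 0.7403

PN ≈ 0.740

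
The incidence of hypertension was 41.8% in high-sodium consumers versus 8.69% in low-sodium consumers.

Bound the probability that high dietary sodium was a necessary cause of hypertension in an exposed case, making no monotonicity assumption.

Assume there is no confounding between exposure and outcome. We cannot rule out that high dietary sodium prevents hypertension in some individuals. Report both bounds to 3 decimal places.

p₁ = 0.418, p₀ = 0.0869.
Under exogeneity alone the bounds on PN are max{0,(p₁−p₀)/p₁} ≤ PN ≤ min{1,(1−p₀)/p₁}.
  lower = (p₁ − p₀)/p₁ = 0.3311 / 0.418 ≈ 0.7921
  upper = min{1, (1 − p₀)/p₁} = 0.9131 / 0.418 ≈ 2.1844 → capped at 1

0.792 ≤ PN ≤ 1.000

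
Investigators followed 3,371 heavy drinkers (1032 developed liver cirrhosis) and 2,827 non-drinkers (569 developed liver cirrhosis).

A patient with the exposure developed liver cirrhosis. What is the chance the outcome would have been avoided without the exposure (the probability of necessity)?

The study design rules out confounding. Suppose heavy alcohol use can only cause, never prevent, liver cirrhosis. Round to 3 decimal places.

p₁ = P(outcome | exposed) = 1032/3371 = 0.30614
p₀ = P(outcome | unexposed) = 569/2827 = 0.20127
Under exogeneity and monotonicity, PN = (p₁ − p₀) / p₁.
PN = (0.30614 − 0.20127) / 0.30614 = 0.10487 / 0.30614 ≈ 0.3425

PN ≈ 0.343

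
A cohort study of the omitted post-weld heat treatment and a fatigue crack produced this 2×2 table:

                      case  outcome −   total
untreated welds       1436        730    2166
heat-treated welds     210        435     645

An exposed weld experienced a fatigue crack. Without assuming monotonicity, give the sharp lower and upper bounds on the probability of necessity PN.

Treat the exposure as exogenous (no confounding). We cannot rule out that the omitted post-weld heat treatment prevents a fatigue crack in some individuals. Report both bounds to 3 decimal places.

0.509 ≤ PN ≤ 1.000

p₁ = P(outcome | exposed) = 1436/2166 = 0.66297
p₀ = P(outcome | unexposed) = 210/645 = 0.32558
Under exogeneity alone the bounds on PN are max{0,(p₁−p₀)/p₁} ≤ PN ≤ min{1,(1−p₀)/p₁}.
  lower = (p₁ − p₀)/p₁ = 0.33739 / 0.66297 ≈ 0.5089
  upper = min{1, (1 − p₀)/p₁} = 0.67442 / 0.66297 ≈ 1.0173 → capped at 1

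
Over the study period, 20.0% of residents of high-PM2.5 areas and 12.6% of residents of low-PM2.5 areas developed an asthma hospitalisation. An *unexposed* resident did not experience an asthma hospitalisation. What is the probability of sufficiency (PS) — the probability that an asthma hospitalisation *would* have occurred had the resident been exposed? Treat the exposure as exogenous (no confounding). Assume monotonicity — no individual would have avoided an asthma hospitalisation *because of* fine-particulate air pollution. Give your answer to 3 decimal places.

PS ≈ 0.085

p₁ = 0.2, p₀ = 0.126.
Under exogeneity and monotonicity, PS = (p₁ − p₀) / (1 − p₀).
PS = (0.2 − 0.126) / (1 − 0.126) = 0.074 / 0.874 ≈ 0.0847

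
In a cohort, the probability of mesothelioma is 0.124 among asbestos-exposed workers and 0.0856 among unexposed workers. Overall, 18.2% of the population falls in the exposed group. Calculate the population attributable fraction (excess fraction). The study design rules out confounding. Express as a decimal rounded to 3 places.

Let p₁ = 0.124, p₀ = 0.0856.
Overall risk P(Y=1) = π·p₁ + (1−π)·p₀ = 0.182×0.124 + 0.818×0.0856 = 0.092589.
Under exogeneity, PAF = [P(Y=1) − p₀] / P(Y=1).
PAF = (0.092589 − 0.0856) / 0.092589 ≈ 0.0755

PAF ≈ 0.075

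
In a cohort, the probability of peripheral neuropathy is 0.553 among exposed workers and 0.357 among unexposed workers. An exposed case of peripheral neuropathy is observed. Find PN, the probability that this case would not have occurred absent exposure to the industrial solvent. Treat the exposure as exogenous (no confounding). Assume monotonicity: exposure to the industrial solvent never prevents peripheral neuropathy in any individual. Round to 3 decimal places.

PN ≈ 0.354

Let p₁ = 0.553, p₀ = 0.357.
Under exogeneity and monotonicity, PN = (p₁ − p₀) / p₁.
PN = (0.553 − 0.357) / 0.553 = 0.196 / 0.553 ≈ 0.3544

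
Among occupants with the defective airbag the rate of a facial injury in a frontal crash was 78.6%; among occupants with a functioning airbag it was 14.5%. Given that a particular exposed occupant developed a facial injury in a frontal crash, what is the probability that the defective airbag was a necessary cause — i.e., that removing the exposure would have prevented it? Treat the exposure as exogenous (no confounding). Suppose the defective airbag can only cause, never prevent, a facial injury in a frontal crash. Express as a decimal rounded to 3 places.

p₁ = 0.786, p₀ = 0.145.
Under exogeneity and monotonicity, PN = (p₁ − p₀) / p₁.
PN = (0.786 − 0.145) / 0.786 = 0.641 / 0.786 ≈ 0.8155

PN ≈ 0.816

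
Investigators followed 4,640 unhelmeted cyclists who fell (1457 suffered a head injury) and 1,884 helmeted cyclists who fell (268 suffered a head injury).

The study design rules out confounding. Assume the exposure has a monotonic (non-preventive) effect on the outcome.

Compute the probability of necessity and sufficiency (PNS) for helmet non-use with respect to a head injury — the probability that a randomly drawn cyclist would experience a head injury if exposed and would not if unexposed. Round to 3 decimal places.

p₁ = P(outcome | exposed) = 1457/4640 = 0.31401
p₀ = P(outcome | unexposed) = 268/1884 = 0.14225
Under exogeneity and monotonicity, PNS = p₁ − p₀.
PNS = 0.31401 − 0.14225 = 0.17176

PNS ≈ 0.172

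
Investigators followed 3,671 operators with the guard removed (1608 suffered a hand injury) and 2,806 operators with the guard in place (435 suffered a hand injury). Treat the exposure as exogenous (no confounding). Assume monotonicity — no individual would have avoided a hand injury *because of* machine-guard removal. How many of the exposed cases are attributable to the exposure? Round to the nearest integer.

about 1039 cases

p₁ = P(outcome | exposed) = 1608/3671 = 0.43803
p₀ = P(outcome | unexposed) = 435/2806 = 0.15502
PN = (p₁ − p₀)/p₁ = (0.43803 − 0.15502) / 0.43803 ≈ 0.64608.
Attributable cases ≈ PN × (exposed cases) = 0.64608 × 1608 ≈ 1038.90.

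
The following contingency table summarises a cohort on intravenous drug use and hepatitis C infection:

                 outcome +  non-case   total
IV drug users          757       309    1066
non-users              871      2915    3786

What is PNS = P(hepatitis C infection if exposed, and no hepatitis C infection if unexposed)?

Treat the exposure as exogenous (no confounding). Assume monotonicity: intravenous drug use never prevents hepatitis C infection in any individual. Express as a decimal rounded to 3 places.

PNS ≈ 0.480

p₁ = P(outcome | exposed) = 757/1066 = 0.71013
p₀ = P(outcome | unexposed) = 871/3786 = 0.23006
Under exogeneity and monotonicity, PNS = p₁ − p₀.
PNS = 0.71013 − 0.23006 = 0.48007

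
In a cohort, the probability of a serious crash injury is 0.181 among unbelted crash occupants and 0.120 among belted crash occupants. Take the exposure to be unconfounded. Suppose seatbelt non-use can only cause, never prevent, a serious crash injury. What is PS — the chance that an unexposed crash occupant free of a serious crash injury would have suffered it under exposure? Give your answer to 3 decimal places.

PS ≈ 0.069

Let p₁ = 0.181, p₀ = 0.12.
Under exogeneity and monotonicity, PS = (p₁ − p₀) / (1 − p₀).
PS = (0.181 − 0.12) / (1 − 0.12) = 0.061 / 0.88 ≈ 0.0693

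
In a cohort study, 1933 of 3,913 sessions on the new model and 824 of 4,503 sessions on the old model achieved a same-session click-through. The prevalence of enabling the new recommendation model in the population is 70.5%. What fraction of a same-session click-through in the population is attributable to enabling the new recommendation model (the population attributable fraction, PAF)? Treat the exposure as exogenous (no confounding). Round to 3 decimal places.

p₁ = P(outcome | exposed) = 1933/3913 = 0.49399
p₀ = P(outcome | unexposed) = 824/4503 = 0.18299
Overall risk P(Y=1) = π·p₁ + (1−π)·p₀ = 0.705×0.49399 + 0.295×0.18299 = 0.40225.
Under exogeneity, PAF = [P(Y=1) − p₀] / P(Y=1).
PAF = (0.40225 − 0.18299) / 0.40225 ≈ 0.5451

PAF ≈ 0.545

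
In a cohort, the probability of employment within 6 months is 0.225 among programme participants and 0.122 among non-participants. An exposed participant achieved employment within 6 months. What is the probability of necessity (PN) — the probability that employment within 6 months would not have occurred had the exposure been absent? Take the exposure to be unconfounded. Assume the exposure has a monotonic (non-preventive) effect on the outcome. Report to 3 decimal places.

Let p₁ = 0.225, p₀ = 0.122.
Under exogeneity and monotonicity, PN = (p₁ − p₀) / p₁.
PN = (0.225 − 0.122) / 0.225 = 0.103 / 0.225 ≈ 0.4578

PN ≈ 0.458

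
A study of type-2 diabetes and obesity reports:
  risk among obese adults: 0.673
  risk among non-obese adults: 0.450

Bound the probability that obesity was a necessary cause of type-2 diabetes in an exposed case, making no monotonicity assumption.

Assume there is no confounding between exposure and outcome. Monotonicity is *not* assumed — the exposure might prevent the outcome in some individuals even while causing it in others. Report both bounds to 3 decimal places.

0.331 ≤ PN ≤ 0.817

Let p₁ = 0.673, p₀ = 0.45.
Under exogeneity alone the bounds on PN are max{0,(p₁−p₀)/p₁} ≤ PN ≤ min{1,(1−p₀)/p₁}.
  lower = (p₁ − p₀)/p₁ = 0.223 / 0.673 ≈ 0.3314
  upper = min{1, (1 − p₀)/p₁} = 0.55 / 0.673 ≈ 0.8172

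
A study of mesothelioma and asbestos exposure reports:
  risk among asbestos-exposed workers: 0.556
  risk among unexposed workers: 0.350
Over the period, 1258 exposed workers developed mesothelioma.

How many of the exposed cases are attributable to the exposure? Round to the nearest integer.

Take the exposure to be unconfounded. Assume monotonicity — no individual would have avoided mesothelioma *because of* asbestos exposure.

Let p₁ = 0.556, p₀ = 0.35.
PN = (p₁ − p₀)/p₁ = (0.556 − 0.35) / 0.556 ≈ 0.37050.
Attributable cases ≈ PN × (exposed cases) = 0.37050 × 1258 ≈ 466.09.

about 466 cases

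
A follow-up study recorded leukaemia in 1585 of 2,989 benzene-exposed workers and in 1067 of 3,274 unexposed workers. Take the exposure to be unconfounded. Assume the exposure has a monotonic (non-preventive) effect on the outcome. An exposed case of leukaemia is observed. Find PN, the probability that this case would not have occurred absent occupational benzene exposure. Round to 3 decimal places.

PN ≈ 0.385

p₁ = P(outcome | exposed) = 1585/2989 = 0.53028
p₀ = P(outcome | unexposed) = 1067/3274 = 0.3259
Under exogeneity and monotonicity, PN = (p₁ − p₀) / p₁.
PN = (0.53028 − 0.3259) / 0.53028 = 0.20438 / 0.53028 ≈ 0.3854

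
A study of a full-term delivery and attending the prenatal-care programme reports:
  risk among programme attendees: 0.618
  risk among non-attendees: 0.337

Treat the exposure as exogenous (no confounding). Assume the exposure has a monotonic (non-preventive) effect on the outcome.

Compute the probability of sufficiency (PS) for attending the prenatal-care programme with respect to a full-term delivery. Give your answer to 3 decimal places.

PS ≈ 0.424

Let p₁ = 0.618, p₀ = 0.337.
Under exogeneity and monotonicity, PS = (p₁ − p₀) / (1 − p₀).
PS = (0.618 − 0.337) / (1 − 0.337) = 0.281 / 0.663 ≈ 0.4238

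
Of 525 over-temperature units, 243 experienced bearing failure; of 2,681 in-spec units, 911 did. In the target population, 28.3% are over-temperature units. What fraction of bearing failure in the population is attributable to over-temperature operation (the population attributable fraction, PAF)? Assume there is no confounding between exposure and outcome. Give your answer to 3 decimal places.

PAF ≈ 0.093

p₁ = P(outcome | exposed) = 243/525 = 0.46286
p₀ = P(outcome | unexposed) = 911/2681 = 0.3398
Overall risk P(Y=1) = π·p₁ + (1−π)·p₀ = 0.283×0.46286 + 0.717×0.3398 = 0.37462.
Under exogeneity, PAF = [P(Y=1) − p₀] / P(Y=1).
PAF = (0.37462 − 0.3398) / 0.37462 ≈ 0.0930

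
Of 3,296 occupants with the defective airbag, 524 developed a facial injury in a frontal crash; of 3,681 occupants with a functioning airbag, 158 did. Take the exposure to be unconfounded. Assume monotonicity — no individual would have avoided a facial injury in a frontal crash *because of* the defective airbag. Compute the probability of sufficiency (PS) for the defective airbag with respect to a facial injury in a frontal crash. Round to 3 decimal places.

p₁ = P(outcome | exposed) = 524/3296 = 0.15898
p₀ = P(outcome | unexposed) = 158/3681 = 0.042923
Under exogeneity and monotonicity, PS = (p₁ − p₀) / (1 − p₀).
PS = (0.15898 − 0.042923) / (1 − 0.042923) = 0.11606 / 0.95708 ≈ 0.1213

PS ≈ 0.121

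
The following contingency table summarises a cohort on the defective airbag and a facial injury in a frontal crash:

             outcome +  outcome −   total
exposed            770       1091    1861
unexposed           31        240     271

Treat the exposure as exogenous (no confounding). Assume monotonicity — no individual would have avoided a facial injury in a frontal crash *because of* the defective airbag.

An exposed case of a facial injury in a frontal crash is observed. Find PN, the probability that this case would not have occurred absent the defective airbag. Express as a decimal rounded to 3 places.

p₁ = P(outcome | exposed) = 770/1861 = 0.41376
p₀ = P(outcome | unexposed) = 31/271 = 0.11439
Under exogeneity and monotonicity, PN = (p₁ − p₀) / p₁.
PN = (0.41376 − 0.11439) / 0.41376 = 0.29936 / 0.41376 ≈ 0.7235

PN ≈ 0.724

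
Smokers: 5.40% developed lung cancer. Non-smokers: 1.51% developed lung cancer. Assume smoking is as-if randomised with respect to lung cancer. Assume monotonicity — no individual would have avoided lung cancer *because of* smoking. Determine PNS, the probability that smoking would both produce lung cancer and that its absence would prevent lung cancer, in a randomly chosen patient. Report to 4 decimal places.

PNS ≈ 0.0389

p₁ = 0.054, p₀ = 0.0151.
Under exogeneity and monotonicity, PNS = p₁ − p₀.
PNS = 0.054 − 0.0151 = 0.0389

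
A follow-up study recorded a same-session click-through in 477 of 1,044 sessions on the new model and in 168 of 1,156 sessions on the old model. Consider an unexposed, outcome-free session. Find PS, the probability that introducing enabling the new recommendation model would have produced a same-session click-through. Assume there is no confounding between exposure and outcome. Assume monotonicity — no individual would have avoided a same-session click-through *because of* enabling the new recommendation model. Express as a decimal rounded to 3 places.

p₁ = P(outcome | exposed) = 477/1044 = 0.4569
p₀ = P(outcome | unexposed) = 168/1156 = 0.14533
Under exogeneity and monotonicity, PS = (p₁ − p₀) / (1 − p₀).
PS = (0.4569 − 0.14533) / (1 − 0.14533) = 0.31157 / 0.85467 ≈ 0.3645

PS ≈ 0.365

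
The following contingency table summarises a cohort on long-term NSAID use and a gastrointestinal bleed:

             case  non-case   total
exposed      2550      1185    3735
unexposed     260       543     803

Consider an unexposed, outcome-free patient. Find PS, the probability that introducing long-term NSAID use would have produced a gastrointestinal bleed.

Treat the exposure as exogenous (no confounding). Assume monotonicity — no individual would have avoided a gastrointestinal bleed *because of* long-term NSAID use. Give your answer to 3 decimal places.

PS ≈ 0.531

p₁ = P(outcome | exposed) = 2550/3735 = 0.68273
p₀ = P(outcome | unexposed) = 260/803 = 0.32379
Under exogeneity and monotonicity, PS = (p₁ − p₀)/(1 − p₀).
PS = (0.68273 − 0.32379) / 0.67621 ≈ 0.5308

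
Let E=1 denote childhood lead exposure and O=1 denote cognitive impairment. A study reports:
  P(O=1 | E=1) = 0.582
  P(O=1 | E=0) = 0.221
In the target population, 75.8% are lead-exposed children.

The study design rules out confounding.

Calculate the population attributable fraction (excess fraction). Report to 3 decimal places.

Let p₁ = 0.582, p₀ = 0.221.
Overall risk P(Y=1) = π·p₁ + (1−π)·p₀ = 0.758×0.582 + 0.242×0.221 = 0.49464.
Under exogeneity, PAF = [P(Y=1) − p₀] / P(Y=1).
PAF = (0.49464 − 0.221) / 0.49464 ≈ 0.5532

PAF ≈ 0.553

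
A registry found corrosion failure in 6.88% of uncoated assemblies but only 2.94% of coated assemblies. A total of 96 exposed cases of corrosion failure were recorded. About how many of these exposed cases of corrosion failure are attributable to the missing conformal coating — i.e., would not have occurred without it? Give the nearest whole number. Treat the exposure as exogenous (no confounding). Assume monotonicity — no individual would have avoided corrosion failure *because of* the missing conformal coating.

p₁ = 0.0688, p₀ = 0.0294.
PN = (p₁ − p₀)/p₁ = (0.0688 − 0.0294) / 0.0688 ≈ 0.57267.
Attributable cases ≈ PN × (exposed cases) = 0.57267 × 96 ≈ 54.98.

about 55 cases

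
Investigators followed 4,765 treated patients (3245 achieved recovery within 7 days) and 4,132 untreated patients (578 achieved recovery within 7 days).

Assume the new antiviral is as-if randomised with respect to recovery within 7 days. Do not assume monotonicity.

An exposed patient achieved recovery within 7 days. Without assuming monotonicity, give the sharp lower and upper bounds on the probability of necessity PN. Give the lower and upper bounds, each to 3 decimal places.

p₁ = P(outcome | exposed) = 3245/4765 = 0.68101
p₀ = P(outcome | unexposed) = 578/4132 = 0.13988
Under exogeneity alone the bounds on PN are max{0,(p₁−p₀)/p₁} ≤ PN ≤ min{1,(1−p₀)/p₁}.
  lower = (p₁ − p₀)/p₁ = 0.54112 / 0.68101 ≈ 0.7946
  upper = min{1, (1 − p₀)/p₁} = 0.86012 / 0.68101 ≈ 1.2630 → capped at 1

0.795 ≤ PN ≤ 1.000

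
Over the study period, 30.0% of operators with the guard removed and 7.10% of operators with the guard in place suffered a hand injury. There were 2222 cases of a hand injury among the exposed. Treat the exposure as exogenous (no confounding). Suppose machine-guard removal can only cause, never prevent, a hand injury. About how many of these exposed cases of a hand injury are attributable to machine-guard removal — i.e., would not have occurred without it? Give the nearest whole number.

about 1696 cases

p₁ = 0.3, p₀ = 0.071.
PN = (p₁ − p₀)/p₁ = (0.3 − 0.071) / 0.3 ≈ 0.76333.
Attributable cases ≈ PN × (exposed cases) = 0.76333 × 2222 ≈ 1696.13.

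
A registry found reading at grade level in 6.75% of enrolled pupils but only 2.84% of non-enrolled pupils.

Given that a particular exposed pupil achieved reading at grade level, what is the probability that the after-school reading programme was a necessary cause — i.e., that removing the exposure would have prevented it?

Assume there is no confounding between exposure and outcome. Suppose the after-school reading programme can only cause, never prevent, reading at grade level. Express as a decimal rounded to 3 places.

PN ≈ 0.579

p₁ = 0.0675, p₀ = 0.0284.
Under exogeneity and monotonicity, PN = (p₁ − p₀) / p₁.
PN = (0.0675 − 0.0284) / 0.0675 = 0.0391 / 0.0675 ≈ 0.5793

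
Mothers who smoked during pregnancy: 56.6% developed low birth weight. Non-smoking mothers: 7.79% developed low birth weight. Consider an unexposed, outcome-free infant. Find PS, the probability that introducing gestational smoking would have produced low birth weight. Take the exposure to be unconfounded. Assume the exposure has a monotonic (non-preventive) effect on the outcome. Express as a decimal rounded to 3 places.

p₁ = 0.566, p₀ = 0.0779.
Under exogeneity and monotonicity, PS = (p₁ − p₀) / (1 − p₀).
PS = (0.566 − 0.0779) / (1 − 0.0779) = 0.4881 / 0.9221 ≈ 0.5293

PS ≈ 0.529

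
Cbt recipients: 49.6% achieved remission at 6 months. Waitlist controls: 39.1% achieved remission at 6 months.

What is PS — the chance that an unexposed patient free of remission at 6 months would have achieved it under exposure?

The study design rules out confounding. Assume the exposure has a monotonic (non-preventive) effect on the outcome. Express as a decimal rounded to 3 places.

PS ≈ 0.172

p₁ = 0.496, p₀ = 0.391.
Under exogeneity and monotonicity, PS = (p₁ − p₀) / (1 − p₀).
PS = (0.496 − 0.391) / (1 − 0.391) = 0.105 / 0.609 ≈ 0.1724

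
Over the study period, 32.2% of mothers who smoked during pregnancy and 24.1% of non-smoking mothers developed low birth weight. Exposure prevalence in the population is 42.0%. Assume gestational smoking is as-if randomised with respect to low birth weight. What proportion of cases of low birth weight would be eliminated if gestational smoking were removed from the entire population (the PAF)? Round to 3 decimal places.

p₁ = 0.322, p₀ = 0.241.
Overall risk P(Y=1) = π·p₁ + (1−π)·p₀ = 0.42×0.322 + 0.58×0.241 = 0.27502.
Under exogeneity, PAF = [P(Y=1) − p₀] / P(Y=1).
PAF = (0.27502 − 0.241) / 0.27502 ≈ 0.1237

PAF ≈ 0.124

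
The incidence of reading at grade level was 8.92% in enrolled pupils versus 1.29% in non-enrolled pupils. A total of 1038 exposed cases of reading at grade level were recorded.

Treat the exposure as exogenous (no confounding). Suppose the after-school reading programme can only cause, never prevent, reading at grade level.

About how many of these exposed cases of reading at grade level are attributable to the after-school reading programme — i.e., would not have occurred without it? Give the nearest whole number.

about 888 cases

p₁ = 0.0892, p₀ = 0.0129.
PN = (p₁ − p₀)/p₁ = (0.0892 − 0.0129) / 0.0892 ≈ 0.85538.
Attributable cases ≈ PN × (exposed cases) = 0.85538 × 1038 ≈ 887.89.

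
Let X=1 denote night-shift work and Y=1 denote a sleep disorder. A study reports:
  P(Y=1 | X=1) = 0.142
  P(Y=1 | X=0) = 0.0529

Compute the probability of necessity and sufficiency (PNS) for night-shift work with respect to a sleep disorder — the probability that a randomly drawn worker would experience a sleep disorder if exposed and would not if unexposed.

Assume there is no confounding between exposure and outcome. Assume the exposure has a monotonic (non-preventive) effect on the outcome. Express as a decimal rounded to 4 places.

PNS ≈ 0.0891

Let p₁ = 0.142, p₀ = 0.0529.
Under exogeneity and monotonicity, PNS = p₁ − p₀.
PNS = 0.142 − 0.0529 = 0.0891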